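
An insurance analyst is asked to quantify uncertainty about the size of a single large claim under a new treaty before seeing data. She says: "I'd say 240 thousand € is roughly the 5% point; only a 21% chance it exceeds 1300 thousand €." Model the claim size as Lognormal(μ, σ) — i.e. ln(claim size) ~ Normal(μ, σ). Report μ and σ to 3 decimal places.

If T ~ Lognormal(μ,σ) then ln T ~ Normal(μ,σ), so the p-quantile of ln T is μ + z_p·σ.
ln(240) = 5.481 and ln(1300) = 7.17; z_{0.05} = -1.645, z_{0.79} = 0.8064.
σ = (7.17 − 5.481)/(0.8064 − (-1.645)) = 0.689.
μ = 5.481 − (-1.645)·0.689 = 6.614.

μ ≈ 6.614, σ ≈ 0.689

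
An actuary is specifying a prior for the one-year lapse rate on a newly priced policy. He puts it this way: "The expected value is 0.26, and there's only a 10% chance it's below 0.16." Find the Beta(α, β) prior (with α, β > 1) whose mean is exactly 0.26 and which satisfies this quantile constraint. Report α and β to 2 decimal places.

α ≈ 7.45, β ≈ 21.20

With mean 0.26 fixed, write α = 0.26s, β = 0.74s where s = α+β.
Need P(θ < 0.16) = 0.1 under Beta(0.26s, 0.74s). Normal approximation: (q−m)/√(m(1−m)/s) ≈ z_{0.1} = -1.28, so s ≈ 0.26·0.74·(-1.28)²/(0.16−0.26)² = 31.6.
At s = 31.6: P(θ<0.16) ≈ 0.088. Adjusting to match 0.1 gives s ≈ 28.64.
So α = 0.26·28.64 ≈ 7.45, β = 0.74·28.64 ≈ 21.20.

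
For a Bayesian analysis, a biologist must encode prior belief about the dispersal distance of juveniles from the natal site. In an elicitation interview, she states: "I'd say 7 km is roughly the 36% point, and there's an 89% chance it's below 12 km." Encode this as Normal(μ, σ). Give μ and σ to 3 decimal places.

The p-quantile of Normal(μ,σ) is μ + z_p·σ, with z_{0.36} = -0.3585 and z_{0.89} = 1.227.
Eliminate σ: μ = (z₂·x₁ − z₁·x₂)/(z₂ − z₁) = (1.227·7 − (-0.3585)·12)/1.585 = 8.131.
Then σ = (x₂ − x₁)/(z₂ − z₁) = (12 − 7)/1.585 = 3.155.

μ = 8.131, σ = 3.155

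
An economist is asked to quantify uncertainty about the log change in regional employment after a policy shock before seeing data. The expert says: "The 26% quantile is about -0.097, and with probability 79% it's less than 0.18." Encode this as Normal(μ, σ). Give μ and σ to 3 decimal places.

For Normal(μ,σ), the p-quantile is μ + z_p·σ. Here z_{0.26} = -0.6433, z_{0.79} = 0.8064.
So -0.097 = μ − 0.6433σ and 0.18 = μ + 0.8064σ.
Subtracting: σ = (0.18 − -0.097)/(0.8064 − (-0.6433)) = 0.191.
Then μ = -0.097 − (-0.6433)·0.191 = 0.026.

μ = 0.026, σ = 0.191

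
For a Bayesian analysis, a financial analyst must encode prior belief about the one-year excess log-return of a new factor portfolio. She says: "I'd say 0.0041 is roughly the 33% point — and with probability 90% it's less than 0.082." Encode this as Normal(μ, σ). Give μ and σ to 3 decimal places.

μ = 0.024, σ = 0.045

The p-quantile of Normal(μ,σ) is μ + z_p·σ, with z_{0.33} = -0.4399 and z_{0.9} = 1.282.
Eliminate σ: μ = (z₂·x₁ − z₁·x₂)/(z₂ − z₁) = (1.282·0.0041 − (-0.4399)·0.082)/1.721 = 0.024.
Then σ = (x₂ − x₁)/(z₂ − z₁) = (0.082 − 0.0041)/1.721 = 0.045.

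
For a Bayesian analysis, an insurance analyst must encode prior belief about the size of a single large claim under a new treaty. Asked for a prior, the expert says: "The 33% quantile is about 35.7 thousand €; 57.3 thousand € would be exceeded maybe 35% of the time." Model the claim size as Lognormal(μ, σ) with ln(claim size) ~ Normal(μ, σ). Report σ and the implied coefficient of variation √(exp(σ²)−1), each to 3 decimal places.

σ ≈ 0.573, CV ≈ 0.624

If T ~ Lognormal(μ,σ) then ln T ~ Normal(μ,σ), so the p-quantile of ln T is μ + z_p·σ.
ln(35.7) = 3.575 and ln(57.3) = 4.048; z_{0.33} = -0.4399, z_{0.65} = 0.3853.
σ = (4.048 − 3.575)/(0.3853 − (-0.4399)) = 0.573.
μ = 3.575 − (-0.4399)·0.573 = 3.827.
CV = √(exp(σ²)−1) = √(exp(0.3287)−1) = 0.624.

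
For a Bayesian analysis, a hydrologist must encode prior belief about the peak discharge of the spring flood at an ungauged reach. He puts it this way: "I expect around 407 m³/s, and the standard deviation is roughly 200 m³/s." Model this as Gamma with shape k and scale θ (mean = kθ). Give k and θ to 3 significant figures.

For Gamma(k, scale θ): mean = kθ, variance = kθ², so CV = 1/√k.
CV = SD/mean = 200/407 = 0.4914, hence k = 1/CV² = 4.14.
Then θ = mean/k = 407/4.14 = 98.3.

k ≈ 4.14, θ ≈ 98.3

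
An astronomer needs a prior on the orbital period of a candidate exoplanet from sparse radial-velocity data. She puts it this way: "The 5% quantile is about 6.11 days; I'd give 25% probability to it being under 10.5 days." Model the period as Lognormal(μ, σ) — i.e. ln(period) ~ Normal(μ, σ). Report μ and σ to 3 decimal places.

If T ~ Lognormal(μ,σ) then ln T ~ Normal(μ,σ), so the p-quantile of ln T is μ + z_p·σ.
ln(6.11) = 1.81 and ln(10.5) = 2.351; z_{0.05} = -1.645, z_{0.25} = -0.6745.
σ = (2.351 − 1.81)/(-0.6745 − (-1.645)) = 0.558.
μ = 1.81 − (-1.645)·0.558 = 2.728.

μ ≈ 2.728, σ ≈ 0.558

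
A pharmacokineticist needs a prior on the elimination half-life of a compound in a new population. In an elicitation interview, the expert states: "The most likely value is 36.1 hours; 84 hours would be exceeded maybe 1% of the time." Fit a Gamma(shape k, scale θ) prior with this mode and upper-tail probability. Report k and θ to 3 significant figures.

Gamma(k,θ) with k>1 has mode (k−1)θ, so θ = 36.1/(k−1).
Need P(X < 84) = 0.99 with θ tied to k this way. Start at k = 2, θ = 36.1: P(X<84) ≈ 0.675.
Too low — raise k to concentrate. Iterating converges to k ≈ 7.68.
Then θ = 36.1/(7.68−1) ≈ 5.4.

k ≈ 7.68, θ ≈ 5.4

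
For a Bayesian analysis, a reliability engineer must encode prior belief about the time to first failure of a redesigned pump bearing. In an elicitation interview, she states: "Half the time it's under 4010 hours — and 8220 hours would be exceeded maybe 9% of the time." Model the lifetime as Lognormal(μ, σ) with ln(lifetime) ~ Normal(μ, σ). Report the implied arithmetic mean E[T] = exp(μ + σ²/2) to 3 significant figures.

If T ~ Lognormal(μ,σ) then ln T ~ Normal(μ,σ), so the p-quantile of ln T is μ + z_p·σ.
ln(4010) = 8.297 and ln(8220) = 9.014; z_{0.5} = 0, z_{0.91} = 1.341.
σ = (9.014 − 8.297)/(1.341 − (0)) = 0.535.
μ = 8.297 − (0)·0.535 = 8.297.
E[T] = exp(μ + σ²/2) = exp(8.297 + 0.1433) = 4630 hours.

E[T] ≈ 4630 hours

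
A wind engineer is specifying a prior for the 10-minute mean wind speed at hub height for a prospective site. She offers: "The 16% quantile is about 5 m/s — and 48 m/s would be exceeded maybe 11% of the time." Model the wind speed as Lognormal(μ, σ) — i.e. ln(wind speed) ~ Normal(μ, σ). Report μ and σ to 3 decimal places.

If T ~ Lognormal(μ,σ) then ln T ~ Normal(μ,σ), so the p-quantile of ln T is μ + z_p·σ.
ln(5) = 1.609 and ln(48) = 3.871; z_{0.16} = -0.9945, z_{0.89} = 1.227.
σ = (3.871 − 1.609)/(1.227 − (-0.9945)) = 1.018.
μ = 1.609 − (-0.9945)·1.018 = 2.622.

μ ≈ 2.622, σ ≈ 1.018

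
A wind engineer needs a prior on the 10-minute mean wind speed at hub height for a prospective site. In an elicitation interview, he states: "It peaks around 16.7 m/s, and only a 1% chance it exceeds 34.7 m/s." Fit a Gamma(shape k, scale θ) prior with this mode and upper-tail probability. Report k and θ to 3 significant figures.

Gamma(k,θ) with k>1 has mode (k−1)θ, so θ = 16.7/(k−1).
Need P(X < 34.7) = 0.99 with θ tied to k this way. Start at k = 2, θ = 16.7: P(X<34.7) ≈ 0.615.
Too low — raise k to concentrate. Iterating converges to k ≈ 10.1.
Then θ = 16.7/(10.1−1) ≈ 1.83.

k ≈ 10.1, θ ≈ 1.83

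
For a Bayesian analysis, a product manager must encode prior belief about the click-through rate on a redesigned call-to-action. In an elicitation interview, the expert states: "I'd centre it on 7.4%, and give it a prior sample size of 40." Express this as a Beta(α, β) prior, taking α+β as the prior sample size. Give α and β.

Under the effective-sample-size interpretation, Beta(α, β) has prior mean α/(α+β) and prior sample size α+β.
So α+β = 40 and α/(α+β) = 0.074, giving α = 0.074·40 = 2.96 and β = 40 − 2.96 = 37.04.

α = 2.96, β = 37.04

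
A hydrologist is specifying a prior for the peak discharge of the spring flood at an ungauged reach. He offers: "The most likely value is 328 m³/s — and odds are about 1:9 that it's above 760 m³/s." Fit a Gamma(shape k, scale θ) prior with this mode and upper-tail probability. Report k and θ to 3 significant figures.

Gamma(k,θ) with k>1 has mode (k−1)θ, so θ = 328/(k−1).
Need P(X < 760) = 0.9 with θ tied to k this way. Start at k = 2, θ = 328: P(X<760) ≈ 0.673.
Too low — raise k to concentrate. Iterating converges to k ≈ 3.72.
Then θ = 328/(3.72−1) ≈ 120.

k ≈ 3.72, θ ≈ 120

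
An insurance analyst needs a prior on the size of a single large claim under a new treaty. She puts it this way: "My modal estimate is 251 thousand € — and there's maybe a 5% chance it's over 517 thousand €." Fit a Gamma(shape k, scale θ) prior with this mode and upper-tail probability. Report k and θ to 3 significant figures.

Gamma(k,θ) with k>1 has mode (k−1)θ, so θ = 251/(k−1).
Need P(X < 517) = 0.95 with θ tied to k this way. Start at k = 2, θ = 251: P(X<517) ≈ 0.610.
Too low — raise k to concentrate. Iterating converges to k ≈ 6.3.
Then θ = 251/(6.3−1) ≈ 47.4.

k ≈ 6.3, θ ≈ 47.4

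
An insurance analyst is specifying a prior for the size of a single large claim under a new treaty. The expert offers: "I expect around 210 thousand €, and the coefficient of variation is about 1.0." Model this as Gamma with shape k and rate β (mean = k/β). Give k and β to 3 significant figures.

k ≈ 1, β ≈ 0.00476

For Gamma(k, rate β): mean = k/β, variance = k/β², so CV = 1/√k.
CV = 1.0, hence k = 1/CV² = 1.
Then β = k/mean = 1/210 = 0.00476.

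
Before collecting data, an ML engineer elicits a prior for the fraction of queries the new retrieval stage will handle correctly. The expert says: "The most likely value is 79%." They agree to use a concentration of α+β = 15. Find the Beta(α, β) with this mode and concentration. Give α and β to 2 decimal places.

α = 11.27, β = 3.73

For α,β > 1 the Beta mode is (α−1)/(α+β−2). With α+β = 15, the mode is (α−1)/13.
Set (α−1)/13 = 0.79 → α = 1 + 0.79·13 = 11.27.
β = 15 − α = 3.73.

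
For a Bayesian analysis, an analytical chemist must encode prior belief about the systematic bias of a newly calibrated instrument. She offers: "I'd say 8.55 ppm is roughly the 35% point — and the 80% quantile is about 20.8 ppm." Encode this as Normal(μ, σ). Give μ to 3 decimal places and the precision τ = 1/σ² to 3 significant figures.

For Normal(μ,σ), the p-quantile is μ + z_p·σ. Here z_{0.35} = -0.3853, z_{0.8} = 0.8416.
So 8.55 = μ − 0.3853σ and 20.8 = μ + 0.8416σ.
Subtracting: σ = (20.8 − 8.55)/(0.8416 − (-0.3853)) = 9.984.
Then μ = 8.55 − (-0.3853)·9.984 = 12.397.
Precision τ = 1/σ² = 1/9.984² = 0.01.

μ = 12.397, τ = 0.01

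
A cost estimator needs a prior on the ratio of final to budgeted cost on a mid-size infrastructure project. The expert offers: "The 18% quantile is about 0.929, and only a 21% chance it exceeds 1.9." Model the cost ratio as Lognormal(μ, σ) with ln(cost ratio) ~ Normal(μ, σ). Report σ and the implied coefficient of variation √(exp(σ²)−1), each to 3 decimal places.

σ ≈ 0.416, CV ≈ 0.434

If T ~ Lognormal(μ,σ) then ln T ~ Normal(μ,σ), so the p-quantile of ln T is μ + z_p·σ.
ln(0.929) = -0.07365 and ln(1.9) = 0.6419; z_{0.18} = -0.9154, z_{0.79} = 0.8064.
σ = (0.6419 − -0.07365)/(0.8064 − (-0.9154)) = 0.416.
μ = -0.07365 − (-0.9154)·0.416 = 0.307.
CV = √(exp(σ²)−1) = √(exp(0.1727)−1) = 0.434.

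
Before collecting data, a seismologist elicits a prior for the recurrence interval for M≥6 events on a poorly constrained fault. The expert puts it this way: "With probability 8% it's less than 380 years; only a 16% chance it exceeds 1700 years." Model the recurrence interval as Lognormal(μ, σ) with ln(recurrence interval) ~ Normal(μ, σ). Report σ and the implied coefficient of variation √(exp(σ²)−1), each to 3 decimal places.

If T ~ Lognormal(μ,σ) then ln T ~ Normal(μ,σ), so the p-quantile of ln T is μ + z_p·σ.
ln(380) = 5.94 and ln(1700) = 7.438; z_{0.08} = -1.405, z_{0.84} = 0.9945.
σ = (7.438 − 5.94)/(0.9945 − (-1.405)) = 0.624.
μ = 5.94 − (-1.405)·0.624 = 6.817.
CV = √(exp(σ²)−1) = √(exp(0.3898)−1) = 0.690.

σ ≈ 0.624, CV ≈ 0.690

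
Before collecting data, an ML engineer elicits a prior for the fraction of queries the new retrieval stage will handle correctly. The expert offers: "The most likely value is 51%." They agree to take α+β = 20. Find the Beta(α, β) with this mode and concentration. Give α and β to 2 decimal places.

α = 10.18, β = 9.82

For α,β > 1 the Beta mode is (α−1)/(α+β−2). With α+β = 20, the mode is (α−1)/18.
Set (α−1)/18 = 0.51 → α = 1 + 0.51·18 = 10.18.
β = 20 − α = 9.82.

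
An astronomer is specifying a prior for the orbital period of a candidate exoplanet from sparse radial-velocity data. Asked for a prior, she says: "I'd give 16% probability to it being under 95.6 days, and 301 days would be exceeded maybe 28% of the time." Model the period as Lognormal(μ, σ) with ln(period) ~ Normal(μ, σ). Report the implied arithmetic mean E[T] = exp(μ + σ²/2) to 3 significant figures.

E[T] ≈ 257 days

If T ~ Lognormal(μ,σ) then ln T ~ Normal(μ,σ), so the p-quantile of ln T is μ + z_p·σ.
ln(95.6) = 4.56 and ln(301) = 5.707; z_{0.16} = -0.9945, z_{0.72} = 0.5828.
σ = (5.707 − 4.56)/(0.5828 − (-0.9945)) = 0.727.
μ = 4.56 − (-0.9945)·0.727 = 5.283.
E[T] = exp(μ + σ²/2) = exp(5.283 + 0.2644) = 257 days.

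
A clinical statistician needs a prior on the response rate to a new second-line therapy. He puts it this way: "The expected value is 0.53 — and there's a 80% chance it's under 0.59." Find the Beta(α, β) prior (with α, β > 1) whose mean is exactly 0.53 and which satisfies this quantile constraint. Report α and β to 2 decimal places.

α ≈ 26.15, β ≈ 23.19

With mean 0.53 fixed, write α = 0.53s, β = 0.47s where s = α+β.
Need P(θ < 0.59) = 0.8 under Beta(0.53s, 0.47s). Normal approximation: (q−m)/√(m(1−m)/s) ≈ z_{0.8} = 0.842, so s ≈ 0.53·0.47·(0.842)²/(0.59−0.53)² = 49.0.
At s = 49.0: P(θ<0.59) ≈ 0.799. Adjusting to match 0.8 gives s ≈ 49.34.
So α = 0.53·49.34 ≈ 26.15, β = 0.47·49.34 ≈ 23.19.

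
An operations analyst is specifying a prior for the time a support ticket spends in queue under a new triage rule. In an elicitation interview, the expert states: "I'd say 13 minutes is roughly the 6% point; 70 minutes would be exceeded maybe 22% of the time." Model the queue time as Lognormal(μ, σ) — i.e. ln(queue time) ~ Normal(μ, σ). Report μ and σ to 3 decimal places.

μ ≈ 3.690, σ ≈ 0.723

If T ~ Lognormal(μ,σ) then ln T ~ Normal(μ,σ), so the p-quantile of ln T is μ + z_p·σ.
ln(13) = 2.565 and ln(70) = 4.248; z_{0.06} = -1.555, z_{0.78} = 0.7722.
σ = (4.248 − 2.565)/(0.7722 − (-1.555)) = 0.723.
μ = 2.565 − (-1.555)·0.723 = 3.690.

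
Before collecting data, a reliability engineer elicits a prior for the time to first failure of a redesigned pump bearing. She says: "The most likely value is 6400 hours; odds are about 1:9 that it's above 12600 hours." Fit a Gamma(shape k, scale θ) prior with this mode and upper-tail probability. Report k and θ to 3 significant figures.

Gamma(k,θ) with k>1 has mode (k−1)θ, so θ = 6400/(k−1).
Need P(X < 12600) = 0.9 with θ tied to k this way. Start at k = 2, θ = 6400: P(X<12600) ≈ 0.585.
Too low — raise k to concentrate. Iterating converges to k ≈ 5.18.
Then θ = 6400/(5.18−1) ≈ 1530.

k ≈ 5.18, θ ≈ 1530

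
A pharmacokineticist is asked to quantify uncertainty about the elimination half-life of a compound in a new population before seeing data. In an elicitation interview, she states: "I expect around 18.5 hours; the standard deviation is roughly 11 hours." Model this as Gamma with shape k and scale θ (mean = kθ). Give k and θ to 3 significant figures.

For Gamma(k, scale θ): mean = kθ, variance = kθ², so CV = 1/√k.
CV = SD/mean = 11/18.5 = 0.5946, hence k = 1/CV² = 2.83.
Then θ = mean/k = 18.5/2.83 = 6.54.

k ≈ 2.83, θ ≈ 6.54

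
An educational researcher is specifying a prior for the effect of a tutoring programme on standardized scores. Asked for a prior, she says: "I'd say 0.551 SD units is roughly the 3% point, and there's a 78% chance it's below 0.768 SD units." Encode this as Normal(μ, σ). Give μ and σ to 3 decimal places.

μ = 0.705, σ = 0.082

For Normal(μ,σ), the p-quantile is μ + z_p·σ. Here z_{0.03} = -1.881, z_{0.78} = 0.7722.
So 0.551 = μ − 1.881σ and 0.768 = μ + 0.7722σ.
Subtracting: σ = (0.768 − 0.551)/(0.7722 − (-1.881)) = 0.082.
Then μ = 0.551 − (-1.881)·0.082 = 0.705.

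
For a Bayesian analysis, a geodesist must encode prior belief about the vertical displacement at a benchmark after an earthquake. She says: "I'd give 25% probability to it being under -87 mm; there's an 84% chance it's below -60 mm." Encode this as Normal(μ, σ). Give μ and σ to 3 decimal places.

The p-quantile of Normal(μ,σ) is μ + z_p·σ, with z_{0.25} = -0.6745 and z_{0.84} = 0.9945.
Eliminate σ: μ = (z₂·x₁ − z₁·x₂)/(z₂ − z₁) = (0.9945·-87 − (-0.6745)·-60)/1.669 = -76.088.
Then σ = (x₂ − x₁)/(z₂ − z₁) = (-60 − -87)/1.669 = 16.178.

μ = -76.088, σ = 16.178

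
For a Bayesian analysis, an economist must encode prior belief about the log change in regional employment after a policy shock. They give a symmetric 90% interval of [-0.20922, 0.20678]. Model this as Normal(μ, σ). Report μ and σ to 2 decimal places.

μ = -0.00, σ = 0.13

A symmetric 90% interval runs μ ± z·σ with z = 1.645.
Half-width = 0.208, so σ = 0.208/1.645 = 0.13.
μ is the interval midpoint, -0.00.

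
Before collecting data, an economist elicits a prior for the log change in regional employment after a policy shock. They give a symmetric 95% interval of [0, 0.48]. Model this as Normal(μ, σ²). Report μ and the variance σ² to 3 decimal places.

μ = 0.240, σ² = 0.015

A symmetric 95% interval runs μ ± z·σ with z = 1.96.
Half-width = 0.24, so σ = 0.24/1.96 = 0.1225 and σ² = 0.015.
μ is the interval midpoint, 0.240.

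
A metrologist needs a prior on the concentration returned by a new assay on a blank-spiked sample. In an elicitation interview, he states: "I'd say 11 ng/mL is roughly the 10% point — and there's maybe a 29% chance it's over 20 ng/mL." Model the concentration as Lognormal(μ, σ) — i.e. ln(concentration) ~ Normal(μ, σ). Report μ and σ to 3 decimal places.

If T ~ Lognormal(μ,σ) then ln T ~ Normal(μ,σ), so the p-quantile of ln T is μ + z_p·σ.
ln(11) = 2.398 and ln(20) = 2.996; z_{0.1} = -1.282, z_{0.71} = 0.5534.
σ = (2.996 − 2.398)/(0.5534 − (-1.282)) = 0.326.
μ = 2.398 − (-1.282)·0.326 = 2.815.

μ ≈ 2.815, σ ≈ 0.326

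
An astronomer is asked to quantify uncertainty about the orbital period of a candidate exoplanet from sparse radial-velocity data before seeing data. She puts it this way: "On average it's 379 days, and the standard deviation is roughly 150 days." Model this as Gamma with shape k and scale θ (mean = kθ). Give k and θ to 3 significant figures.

For Gamma(k, scale θ): mean = kθ, variance = kθ², so CV = 1/√k.
CV = SD/mean = 150/379 = 0.3958, hence k = 1/CV² = 6.38.
Then θ = mean/k = 379/6.38 = 59.4.

k ≈ 6.38, θ ≈ 59.4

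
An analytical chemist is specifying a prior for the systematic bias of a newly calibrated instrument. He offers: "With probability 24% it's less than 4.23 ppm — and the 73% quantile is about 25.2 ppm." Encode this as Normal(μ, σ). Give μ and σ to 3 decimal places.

μ = 15.458, σ = 15.897

For Normal(μ,σ), the p-quantile is μ + z_p·σ. Here z_{0.24} = -0.7063, z_{0.73} = 0.6128.
So 4.23 = μ − 0.7063σ and 25.2 = μ + 0.6128σ.
Subtracting: σ = (25.2 − 4.23)/(0.6128 − (-0.7063)) = 15.897.
Then μ = 4.23 − (-0.7063)·15.897 = 15.458.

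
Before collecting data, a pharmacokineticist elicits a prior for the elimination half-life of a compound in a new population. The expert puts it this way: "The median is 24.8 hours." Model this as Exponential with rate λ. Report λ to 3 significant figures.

λ ≈ 0.0279

Exponential median = ln 2 / λ, so λ = ln 2 / 24.8 = 0.0279.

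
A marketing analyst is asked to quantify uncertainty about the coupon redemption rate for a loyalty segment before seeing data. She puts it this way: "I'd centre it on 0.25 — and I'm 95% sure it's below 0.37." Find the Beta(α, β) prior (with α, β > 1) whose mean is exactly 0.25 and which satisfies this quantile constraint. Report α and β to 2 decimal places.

With mean 0.25 fixed, write α = 0.25s, β = 0.75s where s = α+β.
Need P(θ < 0.37) = 0.95 under Beta(0.25s, 0.75s). Normal approximation: (q−m)/√(m(1−m)/s) ≈ z_{0.95} = 1.64, so s ≈ 0.25·0.75·(1.64)²/(0.37−0.25)² = 35.2.
At s = 35.2: P(θ<0.37) ≈ 0.942. Adjusting to match 0.95 gives s ≈ 38.82.
So α = 0.25·38.82 ≈ 9.70, β = 0.75·38.82 ≈ 29.11.

α ≈ 9.70, β ≈ 29.11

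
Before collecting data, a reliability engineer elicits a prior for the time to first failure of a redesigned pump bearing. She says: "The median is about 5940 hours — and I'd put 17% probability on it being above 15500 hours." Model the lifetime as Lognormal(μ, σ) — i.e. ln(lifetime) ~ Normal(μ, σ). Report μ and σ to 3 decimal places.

μ ≈ 8.689, σ ≈ 1.005

If T ~ Lognormal(μ,σ) then ln T ~ Normal(μ,σ), so the p-quantile of ln T is μ + z_p·σ.
ln(5940) = 8.689 and ln(15500) = 9.649; z_{0.5} = 0, z_{0.83} = 0.9542.
σ = (9.649 − 8.689)/(0.9542 − (0)) = 1.005.
μ = 8.689 − (0)·1.005 = 8.689.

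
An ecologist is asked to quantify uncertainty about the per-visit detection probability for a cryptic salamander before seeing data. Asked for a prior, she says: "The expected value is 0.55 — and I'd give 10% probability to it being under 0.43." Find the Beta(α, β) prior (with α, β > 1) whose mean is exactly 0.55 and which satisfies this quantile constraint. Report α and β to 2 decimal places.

With mean 0.55 fixed, write α = 0.55s, β = 0.45s where s = α+β.
Need P(θ < 0.43) = 0.1 under Beta(0.55s, 0.45s). Normal approximation: (q−m)/√(m(1−m)/s) ≈ z_{0.1} = -1.28, so s ≈ 0.55·0.45·(-1.28)²/(0.43−0.55)² = 28.2.
At s = 28.2: P(θ<0.43) ≈ 0.100. Adjusting to match 0.1 gives s ≈ 28.26.
So α = 0.55·28.26 ≈ 15.54, β = 0.45·28.26 ≈ 12.72.

α ≈ 15.54, β ≈ 12.72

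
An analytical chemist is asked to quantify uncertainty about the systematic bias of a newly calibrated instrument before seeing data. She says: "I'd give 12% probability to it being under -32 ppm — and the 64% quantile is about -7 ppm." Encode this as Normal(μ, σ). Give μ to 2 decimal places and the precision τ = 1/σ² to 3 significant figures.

For Normal(μ,σ), the p-quantile is μ + z_p·σ. Here z_{0.12} = -1.175, z_{0.64} = 0.3585.
So -32 = μ − 1.175σ and -7 = μ + 0.3585σ.
Subtracting: σ = (-7 − -32)/(0.3585 − (-1.175)) = 16.30.
Then μ = -32 − (-1.175)·16.30 = -12.84.
Precision τ = 1/σ² = 1/16.3² = 0.00376.

μ = -12.84, τ = 0.00376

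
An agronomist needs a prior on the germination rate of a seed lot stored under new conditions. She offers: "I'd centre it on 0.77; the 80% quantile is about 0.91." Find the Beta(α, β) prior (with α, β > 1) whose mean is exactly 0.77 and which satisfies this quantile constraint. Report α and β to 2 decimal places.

α ≈ 4.93, β ≈ 1.47

With mean 0.77 fixed, write α = 0.77s, β = 0.23s where s = α+β.
Need P(θ < 0.91) = 0.8 under Beta(0.77s, 0.23s). Normal approximation: (q−m)/√(m(1−m)/s) ≈ z_{0.8} = 0.842, so s ≈ 0.77·0.23·(0.842)²/(0.91−0.77)² = 6.4.
At s = 6.4: P(θ<0.91) ≈ 0.800. Adjusting to match 0.8 gives s ≈ 6.41.
So α = 0.77·6.41 ≈ 4.93, β = 0.23·6.41 ≈ 1.47.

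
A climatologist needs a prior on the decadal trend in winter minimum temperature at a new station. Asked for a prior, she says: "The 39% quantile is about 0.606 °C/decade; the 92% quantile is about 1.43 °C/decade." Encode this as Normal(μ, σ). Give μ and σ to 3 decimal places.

μ = 0.743, σ = 0.489

For Normal(μ,σ), the p-quantile is μ + z_p·σ. Here z_{0.39} = -0.2793, z_{0.92} = 1.405.
So 0.606 = μ − 0.2793σ and 1.43 = μ + 1.405σ.
Subtracting: σ = (1.43 − 0.606)/(1.405 − (-0.2793)) = 0.489.
Then μ = 0.606 − (-0.2793)·0.489 = 0.743.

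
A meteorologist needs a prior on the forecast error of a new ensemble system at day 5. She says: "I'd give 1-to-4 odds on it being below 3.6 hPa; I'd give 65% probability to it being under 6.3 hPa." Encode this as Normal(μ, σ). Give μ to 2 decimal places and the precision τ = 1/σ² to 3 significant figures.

μ = 5.45, τ = 0.207

The p-quantile of Normal(μ,σ) is μ + z_p·σ, with z_{0.2} = -0.8416 and z_{0.65} = 0.3853.
Eliminate σ: μ = (z₂·x₁ − z₁·x₂)/(z₂ − z₁) = (0.3853·3.6 − (-0.8416)·6.3)/1.227 = 5.45.
Then σ = (x₂ − x₁)/(z₂ − z₁) = (6.3 − 3.6)/1.227 = 2.20.
Precision τ = 1/σ² = 1/2.201² = 0.207.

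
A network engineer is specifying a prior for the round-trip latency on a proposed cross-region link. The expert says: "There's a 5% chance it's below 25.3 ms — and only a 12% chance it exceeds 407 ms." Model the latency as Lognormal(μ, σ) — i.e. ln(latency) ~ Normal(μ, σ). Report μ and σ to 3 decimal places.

μ ≈ 4.851, σ ≈ 0.985

If T ~ Lognormal(μ,σ) then ln T ~ Normal(μ,σ), so the p-quantile of ln T is μ + z_p·σ.
ln(25.3) = 3.231 and ln(407) = 6.009; z_{0.05} = -1.645, z_{0.88} = 1.175.
σ = (6.009 − 3.231)/(1.175 − (-1.645)) = 0.985.
μ = 3.231 − (-1.645)·0.985 = 4.851.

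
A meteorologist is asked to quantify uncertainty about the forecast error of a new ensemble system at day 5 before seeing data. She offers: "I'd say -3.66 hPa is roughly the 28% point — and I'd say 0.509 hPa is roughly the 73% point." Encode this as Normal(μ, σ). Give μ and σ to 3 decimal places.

The p-quantile of Normal(μ,σ) is μ + z_p·σ, with z_{0.28} = -0.5828 and z_{0.73} = 0.6128.
Eliminate σ: μ = (z₂·x₁ − z₁·x₂)/(z₂ − z₁) = (0.6128·-3.66 − (-0.5828)·0.509)/1.196 = -1.628.
Then σ = (x₂ − x₁)/(z₂ − z₁) = (0.509 − -3.66)/1.196 = 3.487.

μ = -1.628, σ = 3.487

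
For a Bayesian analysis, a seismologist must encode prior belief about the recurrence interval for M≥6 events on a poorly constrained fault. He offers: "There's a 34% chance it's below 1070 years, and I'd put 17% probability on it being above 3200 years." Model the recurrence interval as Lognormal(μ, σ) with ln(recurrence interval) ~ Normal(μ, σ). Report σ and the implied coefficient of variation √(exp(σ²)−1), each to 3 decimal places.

σ ≈ 0.802, CV ≈ 0.949

If T ~ Lognormal(μ,σ) then ln T ~ Normal(μ,σ), so the p-quantile of ln T is μ + z_p·σ.
ln(1070) = 6.975 and ln(3200) = 8.071; z_{0.34} = -0.4125, z_{0.83} = 0.9542.
σ = (8.071 − 6.975)/(0.9542 − (-0.4125)) = 0.802.
μ = 6.975 − (-0.4125)·0.802 = 7.306.
CV = √(exp(σ²)−1) = √(exp(0.6426)−1) = 0.949.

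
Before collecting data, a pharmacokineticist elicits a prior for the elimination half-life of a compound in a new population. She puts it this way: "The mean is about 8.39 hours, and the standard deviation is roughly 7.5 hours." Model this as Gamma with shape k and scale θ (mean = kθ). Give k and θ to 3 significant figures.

k ≈ 1.25, θ ≈ 6.7

For Gamma(k, scale θ): mean = kθ, variance = kθ², so CV = 1/√k.
CV = SD/mean = 7.5/8.39 = 0.8939, hence k = 1/CV² = 1.25.
Then θ = mean/k = 8.39/1.25 = 6.7.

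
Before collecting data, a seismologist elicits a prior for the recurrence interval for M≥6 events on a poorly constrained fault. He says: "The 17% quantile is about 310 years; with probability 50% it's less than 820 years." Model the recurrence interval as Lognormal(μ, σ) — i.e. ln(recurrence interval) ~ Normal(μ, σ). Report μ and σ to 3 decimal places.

If T ~ Lognormal(μ,σ) then ln T ~ Normal(μ,σ), so the p-quantile of ln T is μ + z_p·σ.
ln(310) = 5.737 and ln(820) = 6.709; z_{0.17} = -0.9542, z_{0.5} = 0.
σ = (6.709 − 5.737)/(0 − (-0.9542)) = 1.019.
μ = 5.737 − (-0.9542)·1.019 = 6.709.

μ ≈ 6.709, σ ≈ 1.019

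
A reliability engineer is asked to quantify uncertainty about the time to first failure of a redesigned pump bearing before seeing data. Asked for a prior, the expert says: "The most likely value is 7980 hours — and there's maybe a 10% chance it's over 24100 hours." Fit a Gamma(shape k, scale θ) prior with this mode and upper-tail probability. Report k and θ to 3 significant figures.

k ≈ 2.56, θ ≈ 5130

Gamma(k,θ) with k>1 has mode (k−1)θ, so θ = 7980/(k−1).
Need P(X < 24100) = 0.9 with θ tied to k this way. Start at k = 2, θ = 7980: P(X<24100) ≈ 0.804.
Too low — raise k to concentrate. Iterating converges to k ≈ 2.56.
Then θ = 7980/(2.56−1) ≈ 5130.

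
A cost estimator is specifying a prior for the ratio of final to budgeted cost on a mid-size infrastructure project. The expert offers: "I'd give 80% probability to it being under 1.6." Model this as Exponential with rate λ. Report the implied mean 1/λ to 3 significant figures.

P(T < 1.6) = 1 − e^(−λ·1.6) = 0.8, so λ = −ln(1−0.8)/1.6 = −ln(0.2)/1.6 = 1.01.
Mean = 1/λ = 0.994.

mean ≈ 0.994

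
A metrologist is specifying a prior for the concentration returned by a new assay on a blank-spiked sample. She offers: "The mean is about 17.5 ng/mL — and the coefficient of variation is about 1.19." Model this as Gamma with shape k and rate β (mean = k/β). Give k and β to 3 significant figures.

k ≈ 0.706, β ≈ 0.0404

For Gamma(k, rate β): mean = k/β, variance = k/β², so CV = 1/√k.
CV = 1.19, hence k = 1/CV² = 0.706.
Then β = k/mean = 0.706/17.5 = 0.0404.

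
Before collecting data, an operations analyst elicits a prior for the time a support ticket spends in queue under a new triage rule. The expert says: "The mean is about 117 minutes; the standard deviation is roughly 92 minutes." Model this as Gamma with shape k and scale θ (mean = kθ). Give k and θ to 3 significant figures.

k ≈ 1.62, θ ≈ 72.3

For Gamma(k, scale θ): mean = kθ, variance = kθ², so CV = 1/√k.
CV = SD/mean = 92/117 = 0.7863, hence k = 1/CV² = 1.62.
Then θ = mean/k = 117/1.62 = 72.3.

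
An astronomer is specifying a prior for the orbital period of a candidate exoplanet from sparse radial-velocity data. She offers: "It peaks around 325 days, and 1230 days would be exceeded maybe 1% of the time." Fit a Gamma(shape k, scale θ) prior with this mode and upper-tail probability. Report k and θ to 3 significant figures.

Gamma(k,θ) with k>1 has mode (k−1)θ, so θ = 325/(k−1).
Need P(X < 1230) = 0.99 with θ tied to k this way. Start at k = 2, θ = 325: P(X<1230) ≈ 0.891.
Too low — raise k to concentrate. Iterating converges to k ≈ 3.4.
Then θ = 325/(3.4−1) ≈ 136.

k ≈ 3.4, θ ≈ 136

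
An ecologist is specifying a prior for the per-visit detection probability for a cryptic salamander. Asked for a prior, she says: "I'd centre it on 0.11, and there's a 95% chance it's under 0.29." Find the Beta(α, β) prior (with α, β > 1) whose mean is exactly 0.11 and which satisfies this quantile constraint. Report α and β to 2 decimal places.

α ≈ 1.21, β ≈ 9.82

With mean 0.11 fixed, write α = 0.11s, β = 0.89s where s = α+β.
Need P(θ < 0.29) = 0.95 under Beta(0.11s, 0.89s). Normal approximation: (q−m)/√(m(1−m)/s) ≈ z_{0.95} = 1.64, so s ≈ 0.11·0.89·(1.64)²/(0.29−0.11)² = 8.2.
At s = 8.2: P(θ<0.29) ≈ 0.930. Adjusting to match 0.95 gives s ≈ 11.03.
So α = 0.11·11.03 ≈ 1.21, β = 0.89·11.03 ≈ 9.82.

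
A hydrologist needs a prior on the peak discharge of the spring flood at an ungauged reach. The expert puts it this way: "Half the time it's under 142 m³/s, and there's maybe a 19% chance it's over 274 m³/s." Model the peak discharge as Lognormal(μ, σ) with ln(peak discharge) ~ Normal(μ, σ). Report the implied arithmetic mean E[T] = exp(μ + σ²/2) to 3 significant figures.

E[T] ≈ 188 m³/s

If T ~ Lognormal(μ,σ) then ln T ~ Normal(μ,σ), so the p-quantile of ln T is μ + z_p·σ.
ln(142) = 4.956 and ln(274) = 5.613; z_{0.5} = 0, z_{0.81} = 0.8779.
σ = (5.613 − 4.956)/(0.8779 − (0)) = 0.749.
μ = 4.956 − (0)·0.749 = 4.956.
E[T] = exp(μ + σ²/2) = exp(4.956 + 0.2803) = 188 m³/s.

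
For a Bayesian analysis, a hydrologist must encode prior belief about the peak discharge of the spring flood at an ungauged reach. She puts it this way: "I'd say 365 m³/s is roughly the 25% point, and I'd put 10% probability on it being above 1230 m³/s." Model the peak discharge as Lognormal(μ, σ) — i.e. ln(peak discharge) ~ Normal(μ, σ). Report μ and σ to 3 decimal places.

If T ~ Lognormal(μ,σ) then ln T ~ Normal(μ,σ), so the p-quantile of ln T is μ + z_p·σ.
ln(365) = 5.9 and ln(1230) = 7.115; z_{0.25} = -0.6745, z_{0.9} = 1.282.
σ = (7.115 − 5.9)/(1.282 − (-0.6745)) = 0.621.
μ = 5.9 − (-0.6745)·0.621 = 6.319.

μ ≈ 6.319, σ ≈ 0.621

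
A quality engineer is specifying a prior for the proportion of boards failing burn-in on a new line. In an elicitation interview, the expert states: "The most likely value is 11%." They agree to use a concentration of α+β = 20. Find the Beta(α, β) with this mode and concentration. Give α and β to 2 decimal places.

α = 2.98, β = 17.02

For α,β > 1 the Beta mode is (α−1)/(α+β−2). With α+β = 20, the mode is (α−1)/18.
Set (α−1)/18 = 0.11 → α = 1 + 0.11·18 = 2.98.
β = 20 − α = 17.02.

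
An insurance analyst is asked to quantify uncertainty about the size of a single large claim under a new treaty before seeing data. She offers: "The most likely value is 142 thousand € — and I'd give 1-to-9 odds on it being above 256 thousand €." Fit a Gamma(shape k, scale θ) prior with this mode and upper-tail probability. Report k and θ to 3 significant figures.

Gamma(k,θ) with k>1 has mode (k−1)θ, so θ = 142/(k−1).
Need P(X < 256) = 0.9 with θ tied to k this way. Start at k = 2, θ = 142: P(X<256) ≈ 0.538.
Too low — raise k to concentrate. Iterating converges to k ≈ 6.48.
Then θ = 142/(6.48−1) ≈ 25.9.

k ≈ 6.48, θ ≈ 25.9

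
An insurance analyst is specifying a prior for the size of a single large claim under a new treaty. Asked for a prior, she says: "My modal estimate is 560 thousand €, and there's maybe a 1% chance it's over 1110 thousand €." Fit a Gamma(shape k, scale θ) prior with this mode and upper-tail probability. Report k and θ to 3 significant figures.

k ≈ 11.5, θ ≈ 53.3

Gamma(k,θ) with k>1 has mode (k−1)θ, so θ = 560/(k−1).
Need P(X < 1110) = 0.99 with θ tied to k this way. Start at k = 2, θ = 560: P(X<1110) ≈ 0.589.
Too low — raise k to concentrate. Iterating converges to k ≈ 11.5.
Then θ = 560/(11.5−1) ≈ 53.3.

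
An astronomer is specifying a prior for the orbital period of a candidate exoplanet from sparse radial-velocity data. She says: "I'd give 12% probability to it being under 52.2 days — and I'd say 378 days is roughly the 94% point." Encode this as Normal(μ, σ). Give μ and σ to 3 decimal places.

μ = 192.436, σ = 119.351

For Normal(μ,σ), the p-quantile is μ + z_p·σ. Here z_{0.12} = -1.175, z_{0.94} = 1.555.
So 52.2 = μ − 1.175σ and 378 = μ + 1.555σ.
Subtracting: σ = (378 − 52.2)/(1.555 − (-1.175)) = 119.351.
Then μ = 52.2 − (-1.175)·119.351 = 192.436.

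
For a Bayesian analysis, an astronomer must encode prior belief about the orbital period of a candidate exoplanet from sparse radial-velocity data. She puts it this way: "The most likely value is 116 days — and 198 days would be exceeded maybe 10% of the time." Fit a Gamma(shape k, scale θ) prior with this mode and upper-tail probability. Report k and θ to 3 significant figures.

Gamma(k,θ) with k>1 has mode (k−1)θ, so θ = 116/(k−1).
Need P(X < 198) = 0.9 with θ tied to k this way. Start at k = 2, θ = 116: P(X<198) ≈ 0.509.
Too low — raise k to concentrate. Iterating converges to k ≈ 7.63.
Then θ = 116/(7.63−1) ≈ 17.5.

k ≈ 7.63, θ ≈ 17.5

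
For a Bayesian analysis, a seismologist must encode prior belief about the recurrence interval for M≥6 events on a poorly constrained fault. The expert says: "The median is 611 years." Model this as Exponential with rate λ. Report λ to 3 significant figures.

Exponential median = ln 2 / λ, so λ = ln 2 / 611.0 = 0.00113.

λ ≈ 0.00113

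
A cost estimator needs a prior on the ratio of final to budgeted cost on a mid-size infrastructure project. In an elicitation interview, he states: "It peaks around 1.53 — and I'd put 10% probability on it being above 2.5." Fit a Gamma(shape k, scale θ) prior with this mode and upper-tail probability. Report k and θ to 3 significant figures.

k ≈ 8.81, θ ≈ 0.196

Gamma(k,θ) with k>1 has mode (k−1)θ, so θ = 1.53/(k−1).
Need P(X < 2.5) = 0.9 with θ tied to k this way. Start at k = 2, θ = 1.53: P(X<2.5) ≈ 0.486.
Too low — raise k to concentrate. Iterating converges to k ≈ 8.81.
Then θ = 1.53/(8.81−1) ≈ 0.196.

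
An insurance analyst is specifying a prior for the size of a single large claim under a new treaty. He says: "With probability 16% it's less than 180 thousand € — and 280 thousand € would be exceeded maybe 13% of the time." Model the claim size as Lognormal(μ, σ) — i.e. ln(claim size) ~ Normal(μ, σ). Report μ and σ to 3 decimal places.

If T ~ Lognormal(μ,σ) then ln T ~ Normal(μ,σ), so the p-quantile of ln T is μ + z_p·σ.
ln(180) = 5.193 and ln(280) = 5.635; z_{0.16} = -0.9945, z_{0.87} = 1.126.
σ = (5.635 − 5.193)/(1.126 − (-0.9945)) = 0.208.
μ = 5.193 − (-0.9945)·0.208 = 5.400.

μ ≈ 5.400, σ ≈ 0.208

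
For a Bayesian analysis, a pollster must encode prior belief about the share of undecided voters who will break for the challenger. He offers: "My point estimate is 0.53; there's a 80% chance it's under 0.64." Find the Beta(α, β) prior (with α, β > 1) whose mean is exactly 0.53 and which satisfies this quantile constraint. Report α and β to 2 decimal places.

α ≈ 7.85, β ≈ 6.96

With mean 0.53 fixed, write α = 0.53s, β = 0.47s where s = α+β.
Need P(θ < 0.64) = 0.8 under Beta(0.53s, 0.47s). Normal approximation: (q−m)/√(m(1−m)/s) ≈ z_{0.8} = 0.842, so s ≈ 0.53·0.47·(0.842)²/(0.64−0.53)² = 14.6.
At s = 14.6: P(θ<0.64) ≈ 0.798. Adjusting to match 0.8 gives s ≈ 14.80.
So α = 0.53·14.80 ≈ 7.85, β = 0.47·14.80 ≈ 6.96.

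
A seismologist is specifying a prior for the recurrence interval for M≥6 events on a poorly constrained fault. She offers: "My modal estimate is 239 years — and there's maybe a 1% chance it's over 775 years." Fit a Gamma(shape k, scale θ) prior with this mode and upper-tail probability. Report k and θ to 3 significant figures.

k ≈ 4.19, θ ≈ 74.9

Gamma(k,θ) with k>1 has mode (k−1)θ, so θ = 239/(k−1).
Need P(X < 775) = 0.99 with θ tied to k this way. Start at k = 2, θ = 239: P(X<775) ≈ 0.834.
Too low — raise k to concentrate. Iterating converges to k ≈ 4.19.
Then θ = 239/(4.19−1) ≈ 74.9.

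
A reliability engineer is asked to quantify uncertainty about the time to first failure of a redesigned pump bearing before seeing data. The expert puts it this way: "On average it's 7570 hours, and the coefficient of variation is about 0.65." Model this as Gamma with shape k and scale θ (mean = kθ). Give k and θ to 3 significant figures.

k ≈ 2.37, θ ≈ 3200

For Gamma(k, scale θ): mean = kθ, variance = kθ², so CV = 1/√k.
CV = 0.65, hence k = 1/CV² = 2.37.
Then θ = mean/k = 7570/2.37 = 3200.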